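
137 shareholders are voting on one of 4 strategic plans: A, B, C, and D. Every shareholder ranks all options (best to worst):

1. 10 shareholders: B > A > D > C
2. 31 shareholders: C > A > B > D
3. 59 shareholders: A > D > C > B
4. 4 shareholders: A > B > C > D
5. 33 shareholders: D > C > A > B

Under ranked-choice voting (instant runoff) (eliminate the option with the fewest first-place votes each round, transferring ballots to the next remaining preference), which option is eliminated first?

B

Round 1: A 63, B 10, C 31, D 33. Eliminate B.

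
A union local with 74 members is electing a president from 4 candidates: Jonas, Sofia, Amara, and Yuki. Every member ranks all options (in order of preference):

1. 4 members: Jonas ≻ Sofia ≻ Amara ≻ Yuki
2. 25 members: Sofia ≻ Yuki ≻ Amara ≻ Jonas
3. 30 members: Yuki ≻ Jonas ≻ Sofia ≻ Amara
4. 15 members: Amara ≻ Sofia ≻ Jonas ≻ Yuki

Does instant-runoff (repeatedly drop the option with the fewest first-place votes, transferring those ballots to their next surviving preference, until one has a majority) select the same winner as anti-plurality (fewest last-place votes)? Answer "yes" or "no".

yes

Instant-runoff — R1 Jonas 4, Sofia 25, Amara 15, Yuki 30 (Jonas out); R2 Sofia 29, Amara 15, Yuki 30 (Amara out); R3 Sofia 44, Yuki 30 (Sofia winner). Winner: Sofia.
Anti-plurality — last-place votes: Jonas 25, Sofia 0, Amara 30, Yuki 19. Winner: Sofia.
The two methods agree.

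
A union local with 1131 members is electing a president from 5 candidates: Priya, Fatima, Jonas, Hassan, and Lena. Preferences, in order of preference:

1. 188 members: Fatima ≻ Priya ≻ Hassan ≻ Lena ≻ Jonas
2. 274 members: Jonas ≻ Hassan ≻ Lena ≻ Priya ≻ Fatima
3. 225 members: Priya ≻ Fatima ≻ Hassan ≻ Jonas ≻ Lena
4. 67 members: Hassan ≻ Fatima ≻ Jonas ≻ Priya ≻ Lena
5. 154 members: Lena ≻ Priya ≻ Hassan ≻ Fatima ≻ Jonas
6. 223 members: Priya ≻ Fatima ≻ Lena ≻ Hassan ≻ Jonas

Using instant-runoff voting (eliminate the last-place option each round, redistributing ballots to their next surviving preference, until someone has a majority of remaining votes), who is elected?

Round 1: Priya 448, Fatima 188, Jonas 274, Hassan 67, Lena 154. Eliminate Hassan.
Round 2: Priya 448, Fatima 255, Jonas 274, Lena 154. Eliminate Lena.
Round 3: Priya 602, Fatima 255, Jonas 274. Priya has a majority.

Priya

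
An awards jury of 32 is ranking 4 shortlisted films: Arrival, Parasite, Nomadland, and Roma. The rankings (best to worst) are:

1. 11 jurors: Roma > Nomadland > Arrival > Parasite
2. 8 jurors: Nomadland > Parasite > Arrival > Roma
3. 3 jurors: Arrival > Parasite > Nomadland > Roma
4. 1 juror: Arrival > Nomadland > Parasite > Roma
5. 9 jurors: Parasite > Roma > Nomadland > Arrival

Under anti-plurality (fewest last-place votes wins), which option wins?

Nomadland

Last-place votes: Arrival 9, Parasite 11, Nomadland 0, Roma 12.
Nomadland is ranked last by the fewest voters, so Nomadland wins.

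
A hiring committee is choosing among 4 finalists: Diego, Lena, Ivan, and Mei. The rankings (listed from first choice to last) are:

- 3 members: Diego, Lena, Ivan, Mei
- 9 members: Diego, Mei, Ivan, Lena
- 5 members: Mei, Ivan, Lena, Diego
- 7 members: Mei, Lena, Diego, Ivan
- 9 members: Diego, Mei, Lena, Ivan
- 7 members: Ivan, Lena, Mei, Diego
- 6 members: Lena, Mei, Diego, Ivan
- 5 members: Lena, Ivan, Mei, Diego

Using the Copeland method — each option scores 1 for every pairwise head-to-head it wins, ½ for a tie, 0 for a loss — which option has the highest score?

Diego: beats Ivan; loses to Lena and Mei → score 1.
Lena: beats Diego and Ivan; loses to Mei → score 2.
Ivan: loses to Diego, Lena, and Mei → score 0.
Mei: beats Diego, Lena, and Ivan → score 3.
Mei has the best pairwise record.

Mei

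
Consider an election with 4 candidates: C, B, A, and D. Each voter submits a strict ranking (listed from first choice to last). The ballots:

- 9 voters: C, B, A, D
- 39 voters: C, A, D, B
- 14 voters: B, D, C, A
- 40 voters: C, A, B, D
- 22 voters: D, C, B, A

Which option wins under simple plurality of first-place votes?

First-place votes: C 88, B 14, A 0, D 22.
C has the most first-place votes.

C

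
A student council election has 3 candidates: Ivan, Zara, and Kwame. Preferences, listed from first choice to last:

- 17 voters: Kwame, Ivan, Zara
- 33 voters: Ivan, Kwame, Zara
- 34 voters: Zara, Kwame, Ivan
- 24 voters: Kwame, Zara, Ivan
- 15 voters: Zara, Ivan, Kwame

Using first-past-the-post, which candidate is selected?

First-place votes: Ivan 33, Zara 49, Kwame 41.
Zara has the most first-place votes.

Zara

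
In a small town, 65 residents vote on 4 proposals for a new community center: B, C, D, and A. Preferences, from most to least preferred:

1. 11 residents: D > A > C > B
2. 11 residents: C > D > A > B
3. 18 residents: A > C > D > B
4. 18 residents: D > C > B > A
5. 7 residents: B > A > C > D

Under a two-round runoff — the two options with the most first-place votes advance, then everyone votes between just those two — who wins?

D

Round 1 first-place votes: B 7, C 11, D 29, A 18.
D and A advance.
Runoff: D is preferred to A by 40 voters; A by 25.
D wins the runoff.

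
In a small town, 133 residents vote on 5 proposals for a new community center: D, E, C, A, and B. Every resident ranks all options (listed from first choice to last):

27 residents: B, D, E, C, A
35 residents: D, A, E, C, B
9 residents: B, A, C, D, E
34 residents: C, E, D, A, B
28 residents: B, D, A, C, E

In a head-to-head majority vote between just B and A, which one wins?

A

Voters preferring B to A: 64; preferring A to B: 69.
A wins the head-to-head.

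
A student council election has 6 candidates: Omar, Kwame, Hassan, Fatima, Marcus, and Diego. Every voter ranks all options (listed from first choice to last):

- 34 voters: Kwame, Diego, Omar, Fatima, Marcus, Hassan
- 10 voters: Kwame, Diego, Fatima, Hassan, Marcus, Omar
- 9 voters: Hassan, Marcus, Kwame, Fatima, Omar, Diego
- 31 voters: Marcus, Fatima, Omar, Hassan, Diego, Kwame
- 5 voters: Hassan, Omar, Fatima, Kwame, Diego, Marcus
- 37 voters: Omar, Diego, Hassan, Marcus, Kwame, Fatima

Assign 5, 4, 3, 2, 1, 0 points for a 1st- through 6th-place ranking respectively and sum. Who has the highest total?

Omar: 34·3 + 10·0 + 9·1 + 31·3 + 5·4 + 37·5 = 409
Kwame: 34·5 + 10·5 + 9·3 + 31·0 + 5·2 + 37·1 = 294
Hassan: 34·0 + 10·2 + 9·5 + 31·2 + 5·5 + 37·3 = 263
Fatima: 34·2 + 10·3 + 9·2 + 31·4 + 5·3 + 37·0 = 255
Marcus: 34·1 + 10·1 + 9·4 + 31·5 + 5·0 + 37·2 = 309
Diego: 34·4 + 10·4 + 9·0 + 31·1 + 5·1 + 37·4 = 360
Omar has the highest Borda score (409).

Omar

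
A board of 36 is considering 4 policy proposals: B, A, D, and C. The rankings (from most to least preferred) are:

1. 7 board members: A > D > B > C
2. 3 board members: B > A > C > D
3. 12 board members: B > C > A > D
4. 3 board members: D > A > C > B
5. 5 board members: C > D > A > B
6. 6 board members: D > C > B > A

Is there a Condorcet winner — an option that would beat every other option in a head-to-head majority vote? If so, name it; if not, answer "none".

none

Checking pairwise contests:
D beats B 21–15.
B beats A 21–15.
A beats D 22–14.
B beats C 22–14.
Every option loses at least one head-to-head, so there is no Condorcet winner.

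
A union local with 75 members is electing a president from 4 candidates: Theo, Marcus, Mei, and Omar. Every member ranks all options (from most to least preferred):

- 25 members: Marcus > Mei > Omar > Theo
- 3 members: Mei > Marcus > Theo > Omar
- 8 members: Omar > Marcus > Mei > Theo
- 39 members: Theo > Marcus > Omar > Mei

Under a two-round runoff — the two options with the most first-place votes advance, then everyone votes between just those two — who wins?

Theo

Round 1 first-place votes: Theo 39, Marcus 25, Mei 3, Omar 8.
Theo and Marcus advance.
Runoff: Theo is preferred to Marcus by 39 voters; Marcus by 36.
Theo wins the runoff.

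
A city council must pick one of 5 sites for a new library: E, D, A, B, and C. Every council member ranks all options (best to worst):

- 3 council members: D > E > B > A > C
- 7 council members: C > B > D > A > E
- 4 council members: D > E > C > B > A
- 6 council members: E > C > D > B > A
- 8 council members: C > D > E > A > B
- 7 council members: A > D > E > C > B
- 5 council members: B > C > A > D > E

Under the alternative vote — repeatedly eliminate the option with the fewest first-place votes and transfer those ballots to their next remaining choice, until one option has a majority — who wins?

C

Round 1: E 6, D 7, A 7, B 5, C 15. Eliminate B.
Round 2: E 6, D 7, A 7, C 20. Eliminate E.
Round 3: D 7, A 7, C 26. C has a majority.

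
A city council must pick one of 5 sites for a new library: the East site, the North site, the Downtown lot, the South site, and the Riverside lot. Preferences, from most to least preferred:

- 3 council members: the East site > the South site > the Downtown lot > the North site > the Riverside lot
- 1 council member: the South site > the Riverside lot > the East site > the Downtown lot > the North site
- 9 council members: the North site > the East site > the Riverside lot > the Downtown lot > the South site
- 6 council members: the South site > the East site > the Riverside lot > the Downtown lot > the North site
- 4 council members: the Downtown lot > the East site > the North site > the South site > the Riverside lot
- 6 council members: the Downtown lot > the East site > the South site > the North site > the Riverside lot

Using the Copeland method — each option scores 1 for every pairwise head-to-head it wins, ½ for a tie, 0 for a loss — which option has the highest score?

the East site: beats the North site, the Downtown lot, the South site, and the Riverside lot → score 4.
the North site: beats the Riverside lot; loses to the East site, the Downtown lot, and the South site → score 1.
the Downtown lot: beats the North site and the South site; loses to the East site and the Riverside lot → score 2.
the South site: beats the North site and the Riverside lot; loses to the East site and the Downtown lot → score 2.
the Riverside lot: beats the Downtown lot; loses to the East site, the North site, and the South site → score 1.
the East site has the best pairwise record.

the East site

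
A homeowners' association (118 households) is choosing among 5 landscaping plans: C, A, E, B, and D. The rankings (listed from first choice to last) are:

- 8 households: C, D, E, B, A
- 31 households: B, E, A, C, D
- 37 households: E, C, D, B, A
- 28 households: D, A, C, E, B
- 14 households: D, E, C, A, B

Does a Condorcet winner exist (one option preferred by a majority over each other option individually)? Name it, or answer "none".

E

E vs C: 82–36 for E.
E vs A: 90–28 for E.
E vs B: 87–31 for E.
E vs D: 68–50 for E.
E beats every other option head-to-head.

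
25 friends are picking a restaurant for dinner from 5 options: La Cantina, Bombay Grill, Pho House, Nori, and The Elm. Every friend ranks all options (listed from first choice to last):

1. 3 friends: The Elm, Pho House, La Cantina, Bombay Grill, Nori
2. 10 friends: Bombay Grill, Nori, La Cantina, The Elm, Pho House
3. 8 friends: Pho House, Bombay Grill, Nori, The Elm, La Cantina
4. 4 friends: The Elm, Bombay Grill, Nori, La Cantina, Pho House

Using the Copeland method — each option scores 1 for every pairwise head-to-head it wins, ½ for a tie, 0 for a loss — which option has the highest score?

Bombay Grill

La Cantina: beats Pho House; loses to Bombay Grill, Nori, and The Elm → score 1.
Bombay Grill: beats La Cantina, Pho House, Nori, and The Elm → score 4.
Pho House: loses to La Cantina, Bombay Grill, Nori, and The Elm → score 0.
Nori: beats La Cantina, Pho House, and The Elm; loses to Bombay Grill → score 3.
The Elm: beats La Cantina and Pho House; loses to Bombay Grill and Nori → score 2.
Bombay Grill has the best pairwise record.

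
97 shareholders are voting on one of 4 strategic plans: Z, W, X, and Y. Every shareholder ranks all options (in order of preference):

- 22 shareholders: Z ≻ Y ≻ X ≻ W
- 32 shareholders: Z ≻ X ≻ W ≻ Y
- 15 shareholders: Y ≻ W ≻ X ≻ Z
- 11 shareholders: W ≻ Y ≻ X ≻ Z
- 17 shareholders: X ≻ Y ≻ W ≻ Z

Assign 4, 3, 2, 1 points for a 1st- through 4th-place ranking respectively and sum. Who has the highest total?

Z: 22·4 + 32·4 + 15·1 + 11·1 + 17·1 = 259
W: 22·1 + 32·2 + 15·3 + 11·4 + 17·2 = 209
X: 22·2 + 32·3 + 15·2 + 11·2 + 17·4 = 260
Y: 22·3 + 32·1 + 15·4 + 11·3 + 17·3 = 242
X has the highest Borda score (260).

X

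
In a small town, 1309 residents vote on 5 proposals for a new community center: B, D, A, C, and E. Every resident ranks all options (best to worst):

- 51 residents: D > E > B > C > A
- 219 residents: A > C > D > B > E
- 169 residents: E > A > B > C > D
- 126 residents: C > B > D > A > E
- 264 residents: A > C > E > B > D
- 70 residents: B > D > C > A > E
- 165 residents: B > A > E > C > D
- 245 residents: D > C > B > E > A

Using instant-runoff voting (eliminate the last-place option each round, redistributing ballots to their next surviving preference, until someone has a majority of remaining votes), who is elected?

B

Round 1: B 235, D 296, A 483, C 126, E 169. Eliminate C.
Round 2: B 361, D 296, A 483, E 169. Eliminate E.
Round 3: B 361, D 296, A 652. Eliminate D.
Round 4: B 657, A 652. B has a majority.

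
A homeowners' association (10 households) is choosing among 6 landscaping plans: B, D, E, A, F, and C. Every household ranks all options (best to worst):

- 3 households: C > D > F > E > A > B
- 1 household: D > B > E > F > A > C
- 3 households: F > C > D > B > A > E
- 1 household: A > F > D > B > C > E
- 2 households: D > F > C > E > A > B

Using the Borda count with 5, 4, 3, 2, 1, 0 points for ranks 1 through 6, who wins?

D

B: 3·0 + 1·4 + 3·2 + 1·2 + 2·0 = 12
D: 3·4 + 1·5 + 3·3 + 1·3 + 2·5 = 39
E: 3·2 + 1·3 + 3·0 + 1·0 + 2·2 = 13
A: 3·1 + 1·1 + 3·1 + 1·5 + 2·1 = 14
F: 3·3 + 1·2 + 3·5 + 1·4 + 2·4 = 38
C: 3·5 + 1·0 + 3·4 + 1·1 + 2·3 = 34
D has the highest Borda score (39).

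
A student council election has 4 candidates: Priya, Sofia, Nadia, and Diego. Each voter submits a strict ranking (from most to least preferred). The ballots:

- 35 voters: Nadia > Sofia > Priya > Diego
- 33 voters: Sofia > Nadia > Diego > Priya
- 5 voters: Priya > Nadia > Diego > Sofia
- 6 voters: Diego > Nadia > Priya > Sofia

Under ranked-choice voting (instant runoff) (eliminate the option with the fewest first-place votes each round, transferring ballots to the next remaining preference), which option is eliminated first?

Priya

Round 1: Priya 5, Sofia 33, Nadia 35, Diego 6. Eliminate Priya.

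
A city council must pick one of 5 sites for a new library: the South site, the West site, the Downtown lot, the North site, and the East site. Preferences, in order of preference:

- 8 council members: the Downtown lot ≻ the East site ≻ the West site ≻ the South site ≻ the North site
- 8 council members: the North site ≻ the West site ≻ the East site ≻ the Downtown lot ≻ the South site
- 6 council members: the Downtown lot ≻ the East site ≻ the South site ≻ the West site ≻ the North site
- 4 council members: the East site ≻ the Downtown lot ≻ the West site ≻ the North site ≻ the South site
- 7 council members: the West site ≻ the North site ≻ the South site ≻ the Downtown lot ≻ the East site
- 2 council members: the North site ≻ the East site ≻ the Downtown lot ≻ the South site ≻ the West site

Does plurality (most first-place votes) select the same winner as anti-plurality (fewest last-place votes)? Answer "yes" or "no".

yes

Plurality — first-place votes: the South site 0, the West site 7, the Downtown lot 14, the North site 10, the East site 4. Winner: the Downtown lot.
Anti-plurality — last-place votes: the South site 12, the West site 2, the Downtown lot 0, the North site 14, the East site 7. Winner: the Downtown lot.
The two methods agree.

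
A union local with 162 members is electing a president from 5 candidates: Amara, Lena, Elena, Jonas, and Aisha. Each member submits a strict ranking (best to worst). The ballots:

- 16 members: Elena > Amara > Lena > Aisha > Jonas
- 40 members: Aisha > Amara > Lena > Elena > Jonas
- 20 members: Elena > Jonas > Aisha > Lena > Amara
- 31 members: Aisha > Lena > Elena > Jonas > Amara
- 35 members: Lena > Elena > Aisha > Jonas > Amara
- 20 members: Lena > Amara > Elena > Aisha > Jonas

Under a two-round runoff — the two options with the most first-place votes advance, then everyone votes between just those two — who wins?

Aisha

Round 1 first-place votes: Amara 0, Lena 55, Elena 36, Jonas 0, Aisha 71.
Aisha and Lena advance.
Runoff: Aisha is preferred to Lena by 91 voters; Lena by 71.
Aisha wins the runoff.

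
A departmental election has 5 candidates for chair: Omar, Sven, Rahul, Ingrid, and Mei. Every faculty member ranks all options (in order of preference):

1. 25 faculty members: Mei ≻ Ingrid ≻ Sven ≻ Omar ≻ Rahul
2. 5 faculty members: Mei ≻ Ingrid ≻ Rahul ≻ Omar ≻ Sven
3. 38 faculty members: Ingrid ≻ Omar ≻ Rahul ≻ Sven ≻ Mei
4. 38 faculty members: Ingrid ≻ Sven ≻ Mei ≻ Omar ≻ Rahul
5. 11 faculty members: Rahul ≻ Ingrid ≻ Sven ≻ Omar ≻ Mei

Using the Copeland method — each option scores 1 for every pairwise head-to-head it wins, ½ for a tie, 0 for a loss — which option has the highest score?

Omar: beats Rahul; loses to Sven, Ingrid, and Mei → score 1.
Sven: beats Omar, Rahul, and Mei; loses to Ingrid → score 3.
Rahul: loses to Omar, Sven, Ingrid, and Mei → score 0.
Ingrid: beats Omar, Sven, Rahul, and Mei → score 4.
Mei: beats Omar and Rahul; loses to Sven and Ingrid → score 2.
Ingrid has the best pairwise record.

Ingrid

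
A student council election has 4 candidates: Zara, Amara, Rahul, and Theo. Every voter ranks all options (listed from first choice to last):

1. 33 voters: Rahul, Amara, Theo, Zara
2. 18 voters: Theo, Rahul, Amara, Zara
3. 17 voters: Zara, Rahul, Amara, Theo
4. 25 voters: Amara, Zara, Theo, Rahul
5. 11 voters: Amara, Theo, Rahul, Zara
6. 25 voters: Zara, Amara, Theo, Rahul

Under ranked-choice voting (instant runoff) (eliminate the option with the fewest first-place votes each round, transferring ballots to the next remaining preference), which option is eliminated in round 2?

Amara

Round 1: Zara 42, Amara 36, Rahul 33, Theo 18. Eliminate Theo.
Round 2: Zara 42, Amara 36, Rahul 51. Eliminate Amara.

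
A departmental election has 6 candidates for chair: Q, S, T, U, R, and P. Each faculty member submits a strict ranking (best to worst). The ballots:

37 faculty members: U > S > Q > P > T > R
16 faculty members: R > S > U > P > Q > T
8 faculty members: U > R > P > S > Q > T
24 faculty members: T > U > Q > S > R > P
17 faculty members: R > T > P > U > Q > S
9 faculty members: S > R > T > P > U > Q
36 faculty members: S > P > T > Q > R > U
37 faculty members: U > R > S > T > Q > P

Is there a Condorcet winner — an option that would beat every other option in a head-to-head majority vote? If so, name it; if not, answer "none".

U vs Q: 148–36 for U.
U vs S: 123–61 for U.
U vs T: 98–86 for U.
U vs R: 106–78 for U.
U vs P: 122–62 for U.
U beats every other option head-to-head.

U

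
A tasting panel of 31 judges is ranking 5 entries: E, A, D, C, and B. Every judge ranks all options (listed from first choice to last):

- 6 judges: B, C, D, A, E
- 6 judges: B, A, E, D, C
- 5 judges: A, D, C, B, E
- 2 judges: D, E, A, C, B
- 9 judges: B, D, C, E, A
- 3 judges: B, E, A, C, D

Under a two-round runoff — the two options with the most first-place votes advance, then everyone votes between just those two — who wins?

Round 1 first-place votes: E 0, A 5, D 2, C 0, B 24.
B and A advance.
Runoff: B is preferred to A by 24 voters; A by 7.
B wins the runoff.

B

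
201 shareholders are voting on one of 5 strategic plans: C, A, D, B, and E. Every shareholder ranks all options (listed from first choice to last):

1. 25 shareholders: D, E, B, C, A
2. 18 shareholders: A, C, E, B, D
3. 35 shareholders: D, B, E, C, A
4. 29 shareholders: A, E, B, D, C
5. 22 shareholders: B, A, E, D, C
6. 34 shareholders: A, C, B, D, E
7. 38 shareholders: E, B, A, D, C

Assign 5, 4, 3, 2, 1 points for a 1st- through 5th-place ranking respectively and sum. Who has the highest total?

B

C: 25·2 + 18·4 + 35·2 + 29·1 + 22·1 + 34·4 + 38·1 = 417
A: 25·1 + 18·5 + 35·1 + 29·5 + 22·4 + 34·5 + 38·3 = 667
D: 25·5 + 18·1 + 35·5 + 29·2 + 22·2 + 34·2 + 38·2 = 564
B: 25·3 + 18·2 + 35·4 + 29·3 + 22·5 + 34·3 + 38·4 = 702
E: 25·4 + 18·3 + 35·3 + 29·4 + 22·3 + 34·1 + 38·5 = 665
B has the highest Borda score (702).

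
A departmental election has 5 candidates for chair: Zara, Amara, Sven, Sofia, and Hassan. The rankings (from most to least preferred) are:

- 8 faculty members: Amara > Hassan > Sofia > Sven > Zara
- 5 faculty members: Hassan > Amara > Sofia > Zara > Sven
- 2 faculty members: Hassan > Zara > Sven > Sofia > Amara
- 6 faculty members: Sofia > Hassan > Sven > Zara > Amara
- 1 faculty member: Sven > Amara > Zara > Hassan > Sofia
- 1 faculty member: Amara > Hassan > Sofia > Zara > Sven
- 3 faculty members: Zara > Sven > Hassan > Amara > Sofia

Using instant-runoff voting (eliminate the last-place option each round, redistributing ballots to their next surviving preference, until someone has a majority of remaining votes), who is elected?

Round 1: Zara 3, Amara 9, Sven 1, Sofia 6, Hassan 7. Eliminate Sven.
Round 2: Zara 3, Amara 10, Sofia 6, Hassan 7. Eliminate Zara.
Round 3: Amara 10, Sofia 6, Hassan 10. Eliminate Sofia.
Round 4: Amara 10, Hassan 16. Hassan has a majority.

Hassan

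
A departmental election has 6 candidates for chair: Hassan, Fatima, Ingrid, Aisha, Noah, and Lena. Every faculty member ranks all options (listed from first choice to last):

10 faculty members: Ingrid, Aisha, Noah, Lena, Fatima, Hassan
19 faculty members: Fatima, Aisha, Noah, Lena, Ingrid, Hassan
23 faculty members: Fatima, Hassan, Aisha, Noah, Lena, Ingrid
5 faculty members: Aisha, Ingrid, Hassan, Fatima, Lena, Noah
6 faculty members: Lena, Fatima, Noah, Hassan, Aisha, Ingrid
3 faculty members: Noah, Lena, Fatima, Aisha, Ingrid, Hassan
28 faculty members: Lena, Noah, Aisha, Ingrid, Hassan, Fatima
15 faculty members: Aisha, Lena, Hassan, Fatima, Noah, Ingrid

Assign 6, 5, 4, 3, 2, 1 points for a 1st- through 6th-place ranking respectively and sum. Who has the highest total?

Hassan: 10·1 + 19·1 + 23·5 + 5·4 + 6·3 + 3·1 + 28·2 + 15·4 = 301
Fatima: 10·2 + 19·6 + 23·6 + 5·3 + 6·5 + 3·4 + 28·1 + 15·3 = 402
Ingrid: 10·6 + 19·2 + 23·1 + 5·5 + 6·1 + 3·2 + 28·3 + 15·1 = 257
Aisha: 10·5 + 19·5 + 23·4 + 5·6 + 6·2 + 3·3 + 28·4 + 15·6 = 490
Noah: 10·4 + 19·4 + 23·3 + 5·1 + 6·4 + 3·6 + 28·5 + 15·2 = 402
Lena: 10·3 + 19·3 + 23·2 + 5·2 + 6·6 + 3·5 + 28·6 + 15·5 = 437
Aisha has the highest Borda score (490).

Aisha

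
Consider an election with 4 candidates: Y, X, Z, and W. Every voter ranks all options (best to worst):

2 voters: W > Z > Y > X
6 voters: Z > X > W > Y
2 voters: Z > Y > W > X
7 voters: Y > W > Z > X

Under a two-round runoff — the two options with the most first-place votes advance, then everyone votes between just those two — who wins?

Round 1 first-place votes: Y 7, X 0, Z 8, W 2.
Z and Y advance.
Runoff: Z is preferred to Y by 10 voters; Y by 7.
Z wins the runoff.

Z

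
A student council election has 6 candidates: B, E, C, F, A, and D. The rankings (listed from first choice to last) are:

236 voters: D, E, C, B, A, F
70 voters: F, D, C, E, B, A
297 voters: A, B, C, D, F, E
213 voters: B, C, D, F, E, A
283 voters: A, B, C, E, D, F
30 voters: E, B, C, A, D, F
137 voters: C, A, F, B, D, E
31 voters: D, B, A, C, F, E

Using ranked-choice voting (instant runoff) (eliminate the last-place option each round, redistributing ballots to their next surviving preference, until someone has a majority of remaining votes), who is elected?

Round 1: B 213, E 30, C 137, F 70, A 580, D 267. Eliminate E.
Round 2: B 243, C 137, F 70, A 580, D 267. Eliminate F.
Round 3: B 243, C 137, A 580, D 337. Eliminate C.
Round 4: B 243, A 717, D 337. A has a majority.

A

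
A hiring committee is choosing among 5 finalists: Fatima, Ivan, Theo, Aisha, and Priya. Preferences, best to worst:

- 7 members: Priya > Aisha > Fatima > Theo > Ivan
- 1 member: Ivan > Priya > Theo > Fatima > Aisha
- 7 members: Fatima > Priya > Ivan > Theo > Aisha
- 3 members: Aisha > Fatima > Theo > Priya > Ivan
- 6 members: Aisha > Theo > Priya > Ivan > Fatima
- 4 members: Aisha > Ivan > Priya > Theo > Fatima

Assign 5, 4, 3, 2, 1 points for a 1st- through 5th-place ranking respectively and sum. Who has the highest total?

Priya

Fatima: 7·3 + 1·2 + 7·5 + 3·4 + 6·1 + 4·1 = 80
Ivan: 7·1 + 1·5 + 7·3 + 3·1 + 6·2 + 4·4 = 64
Theo: 7·2 + 1·3 + 7·2 + 3·3 + 6·4 + 4·2 = 72
Aisha: 7·4 + 1·1 + 7·1 + 3·5 + 6·5 + 4·5 = 101
Priya: 7·5 + 1·4 + 7·4 + 3·2 + 6·3 + 4·3 = 103
Priya has the highest Borda score (103).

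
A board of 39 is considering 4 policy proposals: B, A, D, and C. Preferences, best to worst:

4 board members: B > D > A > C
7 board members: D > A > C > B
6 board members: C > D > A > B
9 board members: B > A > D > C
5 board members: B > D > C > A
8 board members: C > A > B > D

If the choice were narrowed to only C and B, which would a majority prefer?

C

Voters preferring C to B: 21; preferring B to C: 18.
C wins the head-to-head.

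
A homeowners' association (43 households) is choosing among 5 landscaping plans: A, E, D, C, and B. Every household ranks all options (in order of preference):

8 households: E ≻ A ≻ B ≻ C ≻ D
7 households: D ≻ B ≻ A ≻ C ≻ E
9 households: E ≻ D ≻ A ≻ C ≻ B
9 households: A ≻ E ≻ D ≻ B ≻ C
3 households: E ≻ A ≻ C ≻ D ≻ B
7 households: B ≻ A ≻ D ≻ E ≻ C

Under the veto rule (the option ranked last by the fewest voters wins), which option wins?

A

Last-place votes: A 0, E 7, D 8, C 16, B 12.
A is ranked last by the fewest voters, so A wins.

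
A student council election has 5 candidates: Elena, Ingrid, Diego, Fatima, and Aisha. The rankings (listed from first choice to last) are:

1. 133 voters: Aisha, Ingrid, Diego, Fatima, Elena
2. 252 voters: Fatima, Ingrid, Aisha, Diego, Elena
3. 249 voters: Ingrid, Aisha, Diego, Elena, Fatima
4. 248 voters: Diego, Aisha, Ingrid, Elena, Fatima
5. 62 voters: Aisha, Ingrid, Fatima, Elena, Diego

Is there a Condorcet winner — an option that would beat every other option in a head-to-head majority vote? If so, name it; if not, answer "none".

Ingrid vs Elena: 944–0 for Ingrid.
Ingrid vs Diego: 696–248 for Ingrid.
Ingrid vs Fatima: 692–252 for Ingrid.
Ingrid vs Aisha: 501–443 for Ingrid.
Ingrid beats every other option head-to-head.

Ingrid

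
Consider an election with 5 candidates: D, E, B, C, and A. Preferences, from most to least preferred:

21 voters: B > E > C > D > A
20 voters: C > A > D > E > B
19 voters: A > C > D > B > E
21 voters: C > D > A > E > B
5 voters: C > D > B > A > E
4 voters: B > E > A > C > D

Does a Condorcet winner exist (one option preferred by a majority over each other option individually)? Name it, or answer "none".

C

C vs D: 90–0 for C.
C vs E: 65–25 for C.
C vs B: 65–25 for C.
C vs A: 67–23 for C.
C beats every other option head-to-head.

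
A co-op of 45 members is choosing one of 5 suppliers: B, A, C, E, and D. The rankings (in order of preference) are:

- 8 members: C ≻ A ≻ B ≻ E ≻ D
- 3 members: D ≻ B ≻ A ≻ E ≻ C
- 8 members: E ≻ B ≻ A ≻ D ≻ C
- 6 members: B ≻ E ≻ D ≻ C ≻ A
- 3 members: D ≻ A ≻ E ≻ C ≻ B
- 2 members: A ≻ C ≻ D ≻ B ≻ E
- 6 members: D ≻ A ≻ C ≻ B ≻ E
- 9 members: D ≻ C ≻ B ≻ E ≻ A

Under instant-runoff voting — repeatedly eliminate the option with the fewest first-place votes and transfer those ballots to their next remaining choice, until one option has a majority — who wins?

D

Round 1: B 6, A 2, C 8, E 8, D 21. Eliminate A.
Round 2: B 6, C 10, E 8, D 21. Eliminate B.
Round 3: C 10, E 14, D 21. Eliminate C.
Round 4: E 22, D 23. D has a majority.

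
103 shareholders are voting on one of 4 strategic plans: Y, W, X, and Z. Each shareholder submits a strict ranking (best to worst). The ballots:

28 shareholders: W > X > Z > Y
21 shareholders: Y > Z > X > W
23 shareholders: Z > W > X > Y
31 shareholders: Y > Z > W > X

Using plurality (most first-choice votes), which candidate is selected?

Y

First-place votes: Y 52, W 28, X 0, Z 23.
Y has the most first-place votes.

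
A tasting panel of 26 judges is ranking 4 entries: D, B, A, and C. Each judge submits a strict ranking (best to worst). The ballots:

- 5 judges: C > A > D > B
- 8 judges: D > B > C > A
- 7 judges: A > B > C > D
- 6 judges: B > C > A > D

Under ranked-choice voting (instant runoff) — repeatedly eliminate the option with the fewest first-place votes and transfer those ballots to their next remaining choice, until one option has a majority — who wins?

Round 1: D 8, B 6, A 7, C 5. Eliminate C.
Round 2: D 8, B 6, A 12. Eliminate B.
Round 3: D 8, A 18. A has a majority.

A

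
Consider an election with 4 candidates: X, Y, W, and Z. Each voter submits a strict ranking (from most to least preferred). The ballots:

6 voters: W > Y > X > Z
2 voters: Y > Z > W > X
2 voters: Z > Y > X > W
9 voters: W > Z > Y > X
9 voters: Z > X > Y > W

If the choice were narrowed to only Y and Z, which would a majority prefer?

Z

Voters preferring Y to Z: 8; preferring Z to Y: 20.
Z wins the head-to-head.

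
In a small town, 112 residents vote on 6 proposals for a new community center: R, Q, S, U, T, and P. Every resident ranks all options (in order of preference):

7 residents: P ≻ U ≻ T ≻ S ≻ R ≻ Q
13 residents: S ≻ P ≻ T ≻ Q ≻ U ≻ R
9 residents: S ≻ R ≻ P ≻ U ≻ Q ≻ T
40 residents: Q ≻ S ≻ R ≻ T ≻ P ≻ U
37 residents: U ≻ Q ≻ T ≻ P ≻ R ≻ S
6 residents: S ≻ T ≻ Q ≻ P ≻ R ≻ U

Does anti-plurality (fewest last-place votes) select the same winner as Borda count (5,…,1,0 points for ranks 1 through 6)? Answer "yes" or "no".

Anti-plurality — last-place votes: R 13, Q 7, S 37, U 46, T 9, P 0. Winner: P.
Borda — scores: R 206, Q 401, S 314, U 244, T 275, P 240. Winner: Q.
The two methods disagree.

no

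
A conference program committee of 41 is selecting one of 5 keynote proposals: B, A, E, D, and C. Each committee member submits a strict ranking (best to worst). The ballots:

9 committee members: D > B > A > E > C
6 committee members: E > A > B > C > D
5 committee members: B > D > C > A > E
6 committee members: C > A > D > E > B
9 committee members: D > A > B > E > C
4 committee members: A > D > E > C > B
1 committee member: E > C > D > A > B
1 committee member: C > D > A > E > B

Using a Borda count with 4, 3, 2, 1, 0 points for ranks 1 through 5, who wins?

B: 9·3 + 6·2 + 5·4 + 6·0 + 9·2 + 4·0 + 1·0 + 1·0 = 77
A: 9·2 + 6·3 + 5·1 + 6·3 + 9·3 + 4·4 + 1·1 + 1·2 = 105
E: 9·1 + 6·4 + 5·0 + 6·1 + 9·1 + 4·2 + 1·4 + 1·1 = 61
D: 9·4 + 6·0 + 5·3 + 6·2 + 9·4 + 4·3 + 1·2 + 1·3 = 116
C: 9·0 + 6·1 + 5·2 + 6·4 + 9·0 + 4·1 + 1·3 + 1·4 = 51
D has the highest Borda score (116).

D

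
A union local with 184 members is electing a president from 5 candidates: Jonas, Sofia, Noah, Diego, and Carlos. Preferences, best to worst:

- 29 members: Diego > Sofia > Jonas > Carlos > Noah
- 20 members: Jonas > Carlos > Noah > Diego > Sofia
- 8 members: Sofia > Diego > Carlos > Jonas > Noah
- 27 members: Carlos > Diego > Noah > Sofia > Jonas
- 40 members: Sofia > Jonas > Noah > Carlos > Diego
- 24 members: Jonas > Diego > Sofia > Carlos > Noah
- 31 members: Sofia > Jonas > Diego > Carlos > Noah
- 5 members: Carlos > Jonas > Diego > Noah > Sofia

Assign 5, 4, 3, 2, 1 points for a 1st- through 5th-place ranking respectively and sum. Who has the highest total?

Jonas: 29·3 + 20·5 + 8·2 + 27·1 + 40·4 + 24·5 + 31·4 + 5·4 = 654
Sofia: 29·4 + 20·1 + 8·5 + 27·2 + 40·5 + 24·3 + 31·5 + 5·1 = 662
Noah: 29·1 + 20·3 + 8·1 + 27·3 + 40·3 + 24·1 + 31·1 + 5·2 = 363
Diego: 29·5 + 20·2 + 8·4 + 27·4 + 40·1 + 24·4 + 31·3 + 5·3 = 569
Carlos: 29·2 + 20·4 + 8·3 + 27·5 + 40·2 + 24·2 + 31·2 + 5·5 = 512
Sofia has the highest Borda score (662).

Sofia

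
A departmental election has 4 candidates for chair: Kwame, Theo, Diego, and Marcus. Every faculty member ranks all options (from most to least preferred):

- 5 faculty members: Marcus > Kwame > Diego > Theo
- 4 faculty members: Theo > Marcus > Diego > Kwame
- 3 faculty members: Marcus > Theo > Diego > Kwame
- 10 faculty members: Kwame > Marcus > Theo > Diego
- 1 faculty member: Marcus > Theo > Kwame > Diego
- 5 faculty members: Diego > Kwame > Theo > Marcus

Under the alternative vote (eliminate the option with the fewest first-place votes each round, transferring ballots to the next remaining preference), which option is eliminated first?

Round 1: Kwame 10, Theo 4, Diego 5, Marcus 9. Eliminate Theo.

Theo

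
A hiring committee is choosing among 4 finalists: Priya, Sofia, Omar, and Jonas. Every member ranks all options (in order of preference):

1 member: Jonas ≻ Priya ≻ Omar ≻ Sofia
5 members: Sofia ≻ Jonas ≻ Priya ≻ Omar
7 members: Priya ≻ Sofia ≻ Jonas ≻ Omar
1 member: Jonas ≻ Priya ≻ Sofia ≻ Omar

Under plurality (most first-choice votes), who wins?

First-place votes: Priya 7, Sofia 5, Omar 0, Jonas 2.
Priya has the most first-place votes.

Priya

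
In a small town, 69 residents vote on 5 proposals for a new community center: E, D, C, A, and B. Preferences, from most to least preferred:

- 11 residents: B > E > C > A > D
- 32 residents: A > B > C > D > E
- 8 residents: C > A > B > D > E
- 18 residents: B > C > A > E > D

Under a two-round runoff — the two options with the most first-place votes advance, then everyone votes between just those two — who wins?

A

Round 1 first-place votes: E 0, D 0, C 8, A 32, B 29.
A and B advance.
Runoff: A is preferred to B by 40 voters; B by 29.
A wins the runoff.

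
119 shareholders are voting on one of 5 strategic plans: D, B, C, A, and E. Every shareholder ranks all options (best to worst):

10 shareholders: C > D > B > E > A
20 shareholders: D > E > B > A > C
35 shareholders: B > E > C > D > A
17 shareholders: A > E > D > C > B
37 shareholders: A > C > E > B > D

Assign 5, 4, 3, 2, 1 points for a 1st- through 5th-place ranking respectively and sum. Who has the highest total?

E

D: 10·4 + 20·5 + 35·2 + 17·3 + 37·1 = 298
B: 10·3 + 20·3 + 35·5 + 17·1 + 37·2 = 356
C: 10·5 + 20·1 + 35·3 + 17·2 + 37·4 = 357
A: 10·1 + 20·2 + 35·1 + 17·5 + 37·5 = 355
E: 10·2 + 20·4 + 35·4 + 17·4 + 37·3 = 419
E has the highest Borda score (419).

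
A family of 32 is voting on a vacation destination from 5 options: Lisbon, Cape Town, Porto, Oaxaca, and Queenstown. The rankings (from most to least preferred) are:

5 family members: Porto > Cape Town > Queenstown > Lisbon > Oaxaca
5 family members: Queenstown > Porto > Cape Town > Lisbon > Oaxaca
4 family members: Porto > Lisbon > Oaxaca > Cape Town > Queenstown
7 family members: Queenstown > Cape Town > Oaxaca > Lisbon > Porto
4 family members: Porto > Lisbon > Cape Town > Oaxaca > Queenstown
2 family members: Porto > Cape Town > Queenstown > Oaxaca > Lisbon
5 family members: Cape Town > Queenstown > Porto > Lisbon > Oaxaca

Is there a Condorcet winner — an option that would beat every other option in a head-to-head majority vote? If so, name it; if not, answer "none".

none

Checking pairwise contests:
Cape Town beats Lisbon 24–8.
Porto beats Cape Town 20–12.
Queenstown beats Porto 17–15.
Lisbon beats Oaxaca 23–9.
Cape Town beats Queenstown 20–12.
Every option loses at least one head-to-head, so there is no Condorcet winner.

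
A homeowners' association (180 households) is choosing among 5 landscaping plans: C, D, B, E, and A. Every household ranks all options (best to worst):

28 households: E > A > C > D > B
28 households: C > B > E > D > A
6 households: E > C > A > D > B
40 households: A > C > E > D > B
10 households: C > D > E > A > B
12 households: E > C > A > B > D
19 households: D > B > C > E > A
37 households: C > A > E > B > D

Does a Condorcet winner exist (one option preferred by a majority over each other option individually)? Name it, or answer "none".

C vs D: 161–19 for C.
C vs B: 161–19 for C.
C vs E: 134–46 for C.
C vs A: 112–68 for C.
C beats every other option head-to-head.

C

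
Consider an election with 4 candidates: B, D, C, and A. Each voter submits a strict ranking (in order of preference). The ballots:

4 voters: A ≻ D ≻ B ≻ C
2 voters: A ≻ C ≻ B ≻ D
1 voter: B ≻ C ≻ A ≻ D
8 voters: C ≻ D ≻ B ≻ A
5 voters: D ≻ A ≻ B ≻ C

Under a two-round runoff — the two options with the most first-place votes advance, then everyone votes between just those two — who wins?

Round 1 first-place votes: B 1, D 5, C 8, A 6.
C and A advance.
Runoff: C is preferred to A by 9 voters; A by 11.
A wins the runoff.

A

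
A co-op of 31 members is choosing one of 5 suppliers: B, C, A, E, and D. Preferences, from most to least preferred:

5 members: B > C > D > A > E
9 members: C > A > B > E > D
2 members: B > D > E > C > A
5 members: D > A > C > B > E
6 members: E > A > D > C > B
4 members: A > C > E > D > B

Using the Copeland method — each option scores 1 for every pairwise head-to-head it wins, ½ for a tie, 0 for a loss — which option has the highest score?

B: beats E and D; loses to C and A → score 2.
C: beats B, A, E, and D → score 4.
A: beats B, E, and D; loses to C → score 3.
E: beats D; loses to B, C, and A → score 1.
D: loses to B, C, A, and E → score 0.
C has the best pairwise record.

C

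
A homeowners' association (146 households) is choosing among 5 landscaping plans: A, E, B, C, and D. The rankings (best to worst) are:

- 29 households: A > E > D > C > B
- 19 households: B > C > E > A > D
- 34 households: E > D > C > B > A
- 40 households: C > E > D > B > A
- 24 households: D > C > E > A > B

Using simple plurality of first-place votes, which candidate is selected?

First-place votes: A 29, E 34, B 19, C 40, D 24.
C has the most first-place votes.

C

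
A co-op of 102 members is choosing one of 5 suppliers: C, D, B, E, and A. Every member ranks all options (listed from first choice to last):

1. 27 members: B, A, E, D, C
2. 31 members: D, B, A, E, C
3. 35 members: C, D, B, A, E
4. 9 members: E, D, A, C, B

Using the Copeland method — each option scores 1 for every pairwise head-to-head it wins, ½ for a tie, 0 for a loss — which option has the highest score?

D

C: loses to D, B, E, and A → score 0.
D: beats C, B, E, and A → score 4.
B: beats C, E, and A; loses to D → score 3.
E: beats C; loses to D, B, and A → score 1.
A: beats C and E; loses to D and B → score 2.
D has the best pairwise record.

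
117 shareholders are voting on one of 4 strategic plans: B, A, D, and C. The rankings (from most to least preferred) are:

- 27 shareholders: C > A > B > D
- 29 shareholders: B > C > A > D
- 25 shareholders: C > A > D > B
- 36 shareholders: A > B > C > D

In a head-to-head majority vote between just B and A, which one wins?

Voters preferring B to A: 29; preferring A to B: 88.
A wins the head-to-head.

A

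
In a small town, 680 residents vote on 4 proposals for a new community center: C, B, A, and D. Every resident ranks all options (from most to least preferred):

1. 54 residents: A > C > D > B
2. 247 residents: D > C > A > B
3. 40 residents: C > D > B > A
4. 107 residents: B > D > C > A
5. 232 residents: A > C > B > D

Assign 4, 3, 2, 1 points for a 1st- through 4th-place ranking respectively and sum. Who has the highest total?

C: 54·3 + 247·3 + 40·4 + 107·2 + 232·3 = 1973
B: 54·1 + 247·1 + 40·2 + 107·4 + 232·2 = 1273
A: 54·4 + 247·2 + 40·1 + 107·1 + 232·4 = 1785
D: 54·2 + 247·4 + 40·3 + 107·3 + 232·1 = 1769
C has the highest Borda score (1973).

C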